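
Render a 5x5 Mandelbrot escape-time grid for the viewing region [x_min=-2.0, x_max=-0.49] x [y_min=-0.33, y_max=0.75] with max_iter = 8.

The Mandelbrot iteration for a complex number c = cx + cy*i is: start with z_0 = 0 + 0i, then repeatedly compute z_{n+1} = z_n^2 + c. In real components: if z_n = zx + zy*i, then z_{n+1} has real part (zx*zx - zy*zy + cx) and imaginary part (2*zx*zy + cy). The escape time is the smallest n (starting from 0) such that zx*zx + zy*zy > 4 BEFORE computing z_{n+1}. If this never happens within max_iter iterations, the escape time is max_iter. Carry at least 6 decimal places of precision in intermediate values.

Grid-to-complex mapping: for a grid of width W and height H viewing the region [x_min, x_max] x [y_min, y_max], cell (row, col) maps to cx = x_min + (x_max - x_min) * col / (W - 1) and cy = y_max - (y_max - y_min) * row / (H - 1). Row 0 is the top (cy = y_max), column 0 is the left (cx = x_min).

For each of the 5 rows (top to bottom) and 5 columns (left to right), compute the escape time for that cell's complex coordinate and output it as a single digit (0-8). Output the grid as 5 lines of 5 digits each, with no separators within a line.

(row=0, col=0): c = -2.0000 + 0.7500i → escape time 1
(row=0, col=1): c = -1.6225 + 0.7500i → escape time 3
(row=0, col=2): c = -1.2450 + 0.7500i → escape time 3
(row=0, col=3): c = -0.8675 + 0.7500i → escape time 4
(row=0, col=4): c = -0.4900 + 0.7500i → escape time 6
(row=1, col=0): c = -2.0000 + 0.4800i → escape time 1
(row=1, col=1): c = -1.6225 + 0.4800i → escape time 3
(row=1, col=2): c = -1.2450 + 0.4800i → escape time 5
(row=1, col=3): c = -0.8675 + 0.4800i → escape time 6
(row=1, col=4): c = -0.4900 + 0.4800i → escape time 8
(row=2, col=0): c = -2.0000 + 0.2100i → escape time 1
(row=2, col=1): c = -1.6225 + 0.2100i → escape time 5
(row=2, col=2): c = -1.2450 + 0.2100i → escape time 8
(row=2, col=3): c = -0.8675 + 0.2100i → escape time 8
(row=2, col=4): c = -0.4900 + 0.2100i → escape time 8
(row=3, col=0): c = -2.0000 + -0.0600i → escape time 1
(row=3, col=1): c = -1.6225 + -0.0600i → escape time 6
(row=3, col=2): c = -1.2450 + -0.0600i → escape time 8
(row=3, col=3): c = -0.8675 + -0.0600i → escape time 8
(row=3, col=4): c = -0.4900 + -0.0600i → escape time 8
(row=4, col=0): c = -2.0000 + -0.3300i → escape time 1
(row=4, col=1): c = -1.6225 + -0.3300i → escape time 4
(row=4, col=2): c = -1.2450 + -0.3300i → escape time 8
(row=4, col=3): c = -0.8675 + -0.3300i → escape time 8
(row=4, col=4): c = -0.4900 + -0.3300i → escape time 8

Answer: 13346
13568
15888
16888
14888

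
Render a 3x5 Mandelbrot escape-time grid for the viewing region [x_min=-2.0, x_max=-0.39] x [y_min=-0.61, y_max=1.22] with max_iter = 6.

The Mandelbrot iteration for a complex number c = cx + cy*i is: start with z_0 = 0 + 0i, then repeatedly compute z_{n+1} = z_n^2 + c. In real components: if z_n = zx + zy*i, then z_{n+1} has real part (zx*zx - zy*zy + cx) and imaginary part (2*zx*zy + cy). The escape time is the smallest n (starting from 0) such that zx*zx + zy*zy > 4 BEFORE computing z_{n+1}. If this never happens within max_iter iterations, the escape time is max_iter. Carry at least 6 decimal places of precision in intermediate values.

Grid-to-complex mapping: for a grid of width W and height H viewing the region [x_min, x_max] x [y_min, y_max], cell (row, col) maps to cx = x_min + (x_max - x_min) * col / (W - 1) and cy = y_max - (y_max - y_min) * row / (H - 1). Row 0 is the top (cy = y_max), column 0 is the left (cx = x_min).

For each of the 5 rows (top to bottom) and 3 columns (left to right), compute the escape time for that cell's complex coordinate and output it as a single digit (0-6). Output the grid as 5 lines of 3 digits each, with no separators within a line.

(row=0, col=0): c = -2.0000 + 1.2200i → escape time 1
(row=0, col=1): c = -1.1950 + 1.2200i → escape time 2
(row=0, col=2): c = -0.3900 + 1.2200i → escape time 3
(row=1, col=0): c = -2.0000 + 0.7625i → escape time 1
(row=1, col=1): c = -1.1950 + 0.7625i → escape time 3
(row=1, col=2): c = -0.3900 + 0.7625i → escape time 6
(row=2, col=0): c = -2.0000 + 0.3050i → escape time 1
(row=2, col=1): c = -1.1950 + 0.3050i → escape time 6
(row=2, col=2): c = -0.3900 + 0.3050i → escape time 6
(row=3, col=0): c = -2.0000 + -0.1525i → escape time 1
(row=3, col=1): c = -1.1950 + -0.1525i → escape time 6
(row=3, col=2): c = -0.3900 + -0.1525i → escape time 6
(row=4, col=0): c = -2.0000 + -0.6100i → escape time 1
(row=4, col=1): c = -1.1950 + -0.6100i → escape time 3
(row=4, col=2): c = -0.3900 + -0.6100i → escape time 6

Answer: 123
136
166
166
136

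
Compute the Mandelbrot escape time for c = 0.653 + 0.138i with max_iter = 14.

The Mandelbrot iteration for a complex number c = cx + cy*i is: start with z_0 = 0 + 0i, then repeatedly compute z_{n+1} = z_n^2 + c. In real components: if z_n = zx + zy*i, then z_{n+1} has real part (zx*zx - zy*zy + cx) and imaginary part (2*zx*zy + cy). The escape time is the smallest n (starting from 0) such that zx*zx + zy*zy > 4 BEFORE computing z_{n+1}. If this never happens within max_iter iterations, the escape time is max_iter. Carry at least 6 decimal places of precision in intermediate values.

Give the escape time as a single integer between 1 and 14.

Answer: 4

Derivation:
z_0 = 0 + 0i, c = 0.6530 + 0.1380i
Iter 1: z = 0.6530 + 0.1380i, |z|^2 = 0.4455
Iter 2: z = 1.0604 + 0.3182i, |z|^2 = 1.2256
Iter 3: z = 1.6761 + 0.8129i, |z|^2 = 3.4701
Iter 4: z = 2.8016 + 2.8629i, |z|^2 = 16.0451
Escaped at iteration 4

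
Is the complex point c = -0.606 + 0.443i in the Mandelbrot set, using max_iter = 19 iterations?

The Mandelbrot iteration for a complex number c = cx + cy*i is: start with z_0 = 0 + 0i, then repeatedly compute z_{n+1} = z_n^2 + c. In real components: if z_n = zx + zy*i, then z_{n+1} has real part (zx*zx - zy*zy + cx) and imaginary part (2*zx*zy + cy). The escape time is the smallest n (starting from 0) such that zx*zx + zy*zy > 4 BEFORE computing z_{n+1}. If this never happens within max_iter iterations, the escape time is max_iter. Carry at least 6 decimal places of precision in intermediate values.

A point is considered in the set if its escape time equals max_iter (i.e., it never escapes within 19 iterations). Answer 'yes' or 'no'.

Answer: yes

Derivation:
z_0 = 0 + 0i, c = -0.6060 + 0.4430i
Iter 1: z = -0.6060 + 0.4430i, |z|^2 = 0.5635
Iter 2: z = -0.4350 + -0.0939i, |z|^2 = 0.1981
Iter 3: z = -0.4256 + 0.5247i, |z|^2 = 0.4564
Iter 4: z = -0.7002 + -0.0036i, |z|^2 = 0.4903
Iter 5: z = -0.1157 + 0.4481i, |z|^2 = 0.2142
Iter 6: z = -0.7934 + 0.3393i, |z|^2 = 0.7445
Iter 7: z = -0.0917 + -0.0954i, |z|^2 = 0.0175
Iter 8: z = -0.6067 + 0.4605i, |z|^2 = 0.5801
Iter 9: z = -0.4500 + -0.1157i, |z|^2 = 0.2159
Iter 10: z = -0.4169 + 0.5472i, |z|^2 = 0.4732
Iter 11: z = -0.7316 + -0.0132i, |z|^2 = 0.5354
Iter 12: z = -0.0710 + 0.4624i, |z|^2 = 0.2188
Iter 13: z = -0.8147 + 0.3774i, |z|^2 = 0.8062
Iter 14: z = -0.0846 + -0.1719i, |z|^2 = 0.0367
Iter 15: z = -0.6284 + 0.4721i, |z|^2 = 0.6177
Iter 16: z = -0.4340 + -0.1503i, |z|^2 = 0.2109
Iter 17: z = -0.4403 + 0.5735i, |z|^2 = 0.5227
Iter 18: z = -0.7410 + -0.0619i, |z|^2 = 0.5530
Did not escape in 19 iterations → in set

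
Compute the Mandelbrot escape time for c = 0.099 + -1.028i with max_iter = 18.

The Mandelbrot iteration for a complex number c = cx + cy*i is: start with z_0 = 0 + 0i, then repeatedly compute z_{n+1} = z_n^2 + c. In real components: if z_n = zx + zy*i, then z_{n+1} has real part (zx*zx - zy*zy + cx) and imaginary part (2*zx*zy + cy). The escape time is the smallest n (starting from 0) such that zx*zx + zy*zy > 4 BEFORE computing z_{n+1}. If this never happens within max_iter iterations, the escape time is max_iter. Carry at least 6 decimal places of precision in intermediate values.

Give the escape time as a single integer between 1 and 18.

z_0 = 0 + 0i, c = 0.0990 + -1.0280i
Iter 1: z = 0.0990 + -1.0280i, |z|^2 = 1.0666
Iter 2: z = -0.9480 + -1.2315i, |z|^2 = 2.4154
Iter 3: z = -0.5190 + 1.3070i, |z|^2 = 1.9775
Iter 4: z = -1.3398 + -2.3847i, |z|^2 = 7.4818
Escaped at iteration 4

Answer: 4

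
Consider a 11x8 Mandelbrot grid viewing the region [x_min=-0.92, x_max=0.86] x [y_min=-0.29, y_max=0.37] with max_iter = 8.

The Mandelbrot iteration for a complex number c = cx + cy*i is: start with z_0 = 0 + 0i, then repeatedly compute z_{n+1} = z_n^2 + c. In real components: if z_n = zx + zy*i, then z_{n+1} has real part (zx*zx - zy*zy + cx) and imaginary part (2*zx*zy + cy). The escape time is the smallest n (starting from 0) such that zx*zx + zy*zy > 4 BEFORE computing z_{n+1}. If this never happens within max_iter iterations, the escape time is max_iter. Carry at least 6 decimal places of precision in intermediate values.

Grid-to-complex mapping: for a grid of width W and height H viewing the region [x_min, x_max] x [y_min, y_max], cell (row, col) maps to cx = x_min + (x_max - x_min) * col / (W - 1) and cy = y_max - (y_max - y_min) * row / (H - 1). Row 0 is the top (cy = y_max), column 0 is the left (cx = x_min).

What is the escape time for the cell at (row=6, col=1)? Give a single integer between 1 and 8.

z_0 = 0 + 0i, c = -0.7420 + -0.1957i
Iter 1: z = -0.7420 + -0.1957i, |z|^2 = 0.5889
Iter 2: z = -0.2297 + 0.0947i, |z|^2 = 0.0618
Iter 3: z = -0.6982 + -0.2392i, |z|^2 = 0.5447
Iter 4: z = -0.3118 + 0.1384i, |z|^2 = 0.1163
Iter 5: z = -0.6639 + -0.2820i, |z|^2 = 0.5203
Iter 6: z = -0.3807 + 0.1787i, |z|^2 = 0.1769
Iter 7: z = -0.6290 + -0.3318i, |z|^2 = 0.5058

Answer: 8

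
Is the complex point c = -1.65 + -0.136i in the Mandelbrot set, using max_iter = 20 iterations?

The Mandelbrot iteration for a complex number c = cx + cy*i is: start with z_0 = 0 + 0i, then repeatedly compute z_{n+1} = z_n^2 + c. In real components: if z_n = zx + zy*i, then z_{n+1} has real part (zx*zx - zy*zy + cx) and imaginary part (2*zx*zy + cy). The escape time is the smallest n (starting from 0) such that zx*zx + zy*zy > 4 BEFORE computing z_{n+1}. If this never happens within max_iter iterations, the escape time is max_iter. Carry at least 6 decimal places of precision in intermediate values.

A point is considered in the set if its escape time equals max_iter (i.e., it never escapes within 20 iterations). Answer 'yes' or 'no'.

Answer: no

Derivation:
z_0 = 0 + 0i, c = -1.6500 + -0.1360i
Iter 1: z = -1.6500 + -0.1360i, |z|^2 = 2.7410
Iter 2: z = 1.0540 + 0.3128i, |z|^2 = 1.2088
Iter 3: z = -0.6369 + 0.5234i, |z|^2 = 0.6796
Iter 4: z = -1.5183 + -0.8027i, |z|^2 = 2.9495
Iter 5: z = 0.0108 + 2.3014i, |z|^2 = 5.2968
Escaped at iteration 5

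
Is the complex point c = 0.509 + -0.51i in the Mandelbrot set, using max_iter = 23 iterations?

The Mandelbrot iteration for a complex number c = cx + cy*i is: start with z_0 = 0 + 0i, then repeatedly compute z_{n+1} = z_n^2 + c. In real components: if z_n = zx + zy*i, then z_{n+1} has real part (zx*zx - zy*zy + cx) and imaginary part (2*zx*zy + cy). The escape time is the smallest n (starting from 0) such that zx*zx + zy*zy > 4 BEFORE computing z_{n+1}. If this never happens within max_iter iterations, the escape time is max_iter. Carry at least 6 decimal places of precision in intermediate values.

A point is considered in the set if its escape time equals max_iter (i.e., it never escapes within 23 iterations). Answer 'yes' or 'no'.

z_0 = 0 + 0i, c = 0.5090 + -0.5100i
Iter 1: z = 0.5090 + -0.5100i, |z|^2 = 0.5192
Iter 2: z = 0.5080 + -1.0292i, |z|^2 = 1.3173
Iter 3: z = -0.2922 + -1.5556i, |z|^2 = 2.5053
Iter 4: z = -1.8256 + 0.3990i, |z|^2 = 3.4918
Iter 5: z = 3.6825 + -1.9668i, |z|^2 = 17.4286
Escaped at iteration 5

Answer: no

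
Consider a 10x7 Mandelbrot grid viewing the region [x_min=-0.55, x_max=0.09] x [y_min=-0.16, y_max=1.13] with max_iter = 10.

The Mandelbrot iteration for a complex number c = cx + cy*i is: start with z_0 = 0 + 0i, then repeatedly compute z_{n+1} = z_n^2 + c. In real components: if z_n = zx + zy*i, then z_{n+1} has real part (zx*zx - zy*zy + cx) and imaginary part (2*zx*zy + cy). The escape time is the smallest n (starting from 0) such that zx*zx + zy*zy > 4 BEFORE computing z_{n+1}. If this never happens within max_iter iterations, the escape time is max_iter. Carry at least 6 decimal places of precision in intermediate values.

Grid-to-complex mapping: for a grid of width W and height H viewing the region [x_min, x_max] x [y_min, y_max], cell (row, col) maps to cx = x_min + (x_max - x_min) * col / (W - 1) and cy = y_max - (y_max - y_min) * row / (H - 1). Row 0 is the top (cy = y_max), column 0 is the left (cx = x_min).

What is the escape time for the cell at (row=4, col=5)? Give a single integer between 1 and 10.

z_0 = 0 + 0i, c = -0.1944 + 0.2700i
Iter 1: z = -0.1944 + 0.2700i, |z|^2 = 0.1107
Iter 2: z = -0.2295 + 0.1650i, |z|^2 = 0.0799
Iter 3: z = -0.1690 + 0.1943i, |z|^2 = 0.0663
Iter 4: z = -0.2036 + 0.2043i, |z|^2 = 0.0832
Iter 5: z = -0.1947 + 0.1868i, |z|^2 = 0.0728
Iter 6: z = -0.1914 + 0.1973i, |z|^2 = 0.0755
Iter 7: z = -0.1967 + 0.1945i, |z|^2 = 0.0765
Iter 8: z = -0.1936 + 0.1935i, |z|^2 = 0.0749
Iter 9: z = -0.1944 + 0.1951i, |z|^2 = 0.0759

Answer: 10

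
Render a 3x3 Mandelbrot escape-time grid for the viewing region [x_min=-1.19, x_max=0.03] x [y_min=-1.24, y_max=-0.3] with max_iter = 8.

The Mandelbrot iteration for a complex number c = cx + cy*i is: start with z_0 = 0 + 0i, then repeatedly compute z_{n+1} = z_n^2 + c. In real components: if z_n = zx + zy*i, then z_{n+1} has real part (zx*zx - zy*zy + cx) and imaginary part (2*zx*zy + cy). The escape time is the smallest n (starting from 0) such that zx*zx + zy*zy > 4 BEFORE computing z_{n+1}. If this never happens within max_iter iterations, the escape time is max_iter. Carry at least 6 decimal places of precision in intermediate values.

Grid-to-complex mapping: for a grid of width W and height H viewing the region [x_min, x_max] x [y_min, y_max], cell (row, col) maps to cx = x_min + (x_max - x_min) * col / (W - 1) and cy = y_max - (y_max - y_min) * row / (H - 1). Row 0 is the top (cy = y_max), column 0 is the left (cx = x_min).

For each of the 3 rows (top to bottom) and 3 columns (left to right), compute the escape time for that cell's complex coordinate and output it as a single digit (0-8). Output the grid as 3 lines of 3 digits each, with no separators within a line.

Answer: 888
358
233

Derivation:
(row=0, col=0): c = -1.1900 + -0.3000i → escape time 8
(row=0, col=1): c = -0.5800 + -0.3000i → escape time 8
(row=0, col=2): c = 0.0300 + -0.3000i → escape time 8
(row=1, col=0): c = -1.1900 + -0.7700i → escape time 3
(row=1, col=1): c = -0.5800 + -0.7700i → escape time 5
(row=1, col=2): c = 0.0300 + -0.7700i → escape time 8
(row=2, col=0): c = -1.1900 + -1.2400i → escape time 2
(row=2, col=1): c = -0.5800 + -1.2400i → escape time 3
(row=2, col=2): c = 0.0300 + -1.2400i → escape time 3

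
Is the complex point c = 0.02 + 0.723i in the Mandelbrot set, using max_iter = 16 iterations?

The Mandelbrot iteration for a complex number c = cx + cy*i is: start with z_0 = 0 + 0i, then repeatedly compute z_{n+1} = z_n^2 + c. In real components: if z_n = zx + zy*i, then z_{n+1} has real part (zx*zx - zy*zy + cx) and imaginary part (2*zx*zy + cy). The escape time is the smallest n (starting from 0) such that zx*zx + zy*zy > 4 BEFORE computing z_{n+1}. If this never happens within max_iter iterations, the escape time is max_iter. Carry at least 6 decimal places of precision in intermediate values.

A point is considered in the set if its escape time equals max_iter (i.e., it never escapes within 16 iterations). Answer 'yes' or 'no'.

Answer: no

Derivation:
z_0 = 0 + 0i, c = 0.0200 + 0.7230i
Iter 1: z = 0.0200 + 0.7230i, |z|^2 = 0.5231
Iter 2: z = -0.5023 + 0.7519i, |z|^2 = 0.8177
Iter 3: z = -0.2930 + -0.0324i, |z|^2 = 0.0869
Iter 4: z = 0.1048 + 0.7420i, |z|^2 = 0.5616
Iter 5: z = -0.5196 + 0.8786i, |z|^2 = 1.0418
Iter 6: z = -0.4819 + -0.1900i, |z|^2 = 0.2683
Iter 7: z = 0.2162 + 0.9061i, |z|^2 = 0.8677
Iter 8: z = -0.7543 + 1.1147i, |z|^2 = 1.8115
Iter 9: z = -0.6536 + -0.9586i, |z|^2 = 1.3462
Iter 10: z = -0.4717 + 1.9761i, |z|^2 = 4.1276
Escaped at iteration 10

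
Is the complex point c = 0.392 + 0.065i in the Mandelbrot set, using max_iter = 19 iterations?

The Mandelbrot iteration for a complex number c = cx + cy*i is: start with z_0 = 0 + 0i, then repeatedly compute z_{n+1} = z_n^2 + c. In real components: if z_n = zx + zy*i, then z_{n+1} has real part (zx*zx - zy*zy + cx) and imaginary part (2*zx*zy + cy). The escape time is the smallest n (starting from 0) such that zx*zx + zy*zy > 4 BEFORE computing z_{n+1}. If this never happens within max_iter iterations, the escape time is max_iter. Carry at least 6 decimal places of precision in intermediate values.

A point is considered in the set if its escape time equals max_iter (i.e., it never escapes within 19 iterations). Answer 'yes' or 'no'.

z_0 = 0 + 0i, c = 0.3920 + 0.0650i
Iter 1: z = 0.3920 + 0.0650i, |z|^2 = 0.1579
Iter 2: z = 0.5414 + 0.1160i, |z|^2 = 0.3066
Iter 3: z = 0.6717 + 0.1906i, |z|^2 = 0.4875
Iter 4: z = 0.8069 + 0.3210i, |z|^2 = 0.7541
Iter 5: z = 0.9400 + 0.5830i, |z|^2 = 1.2235
Iter 6: z = 0.9357 + 1.1611i, |z|^2 = 2.2236
Iter 7: z = -0.0807 + 2.2378i, |z|^2 = 5.0143
Escaped at iteration 7

Answer: no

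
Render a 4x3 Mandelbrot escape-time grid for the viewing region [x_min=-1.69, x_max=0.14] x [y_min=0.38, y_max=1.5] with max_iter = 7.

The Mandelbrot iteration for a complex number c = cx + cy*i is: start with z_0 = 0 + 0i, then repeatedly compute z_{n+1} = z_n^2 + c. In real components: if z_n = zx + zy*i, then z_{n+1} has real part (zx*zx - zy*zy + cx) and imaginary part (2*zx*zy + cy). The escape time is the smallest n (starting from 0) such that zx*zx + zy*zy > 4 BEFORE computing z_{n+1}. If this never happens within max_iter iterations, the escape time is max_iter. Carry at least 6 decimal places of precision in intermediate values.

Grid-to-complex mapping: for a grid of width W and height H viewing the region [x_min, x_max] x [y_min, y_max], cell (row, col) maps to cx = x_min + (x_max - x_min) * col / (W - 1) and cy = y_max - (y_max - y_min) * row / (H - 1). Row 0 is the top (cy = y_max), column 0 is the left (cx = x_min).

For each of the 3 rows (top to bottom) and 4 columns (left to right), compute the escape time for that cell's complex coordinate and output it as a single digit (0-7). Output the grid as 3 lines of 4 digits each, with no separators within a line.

(row=0, col=0): c = -1.6900 + 1.5000i → escape time 1
(row=0, col=1): c = -1.0800 + 1.5000i → escape time 2
(row=0, col=2): c = -0.4700 + 1.5000i → escape time 2
(row=0, col=3): c = 0.1400 + 1.5000i → escape time 2
(row=1, col=0): c = -1.6900 + 0.9400i → escape time 2
(row=1, col=1): c = -1.0800 + 0.9400i → escape time 3
(row=1, col=2): c = -0.4700 + 0.9400i → escape time 4
(row=1, col=3): c = 0.1400 + 0.9400i → escape time 4
(row=2, col=0): c = -1.6900 + 0.3800i → escape time 3
(row=2, col=1): c = -1.0800 + 0.3800i → escape time 7
(row=2, col=2): c = -0.4700 + 0.3800i → escape time 7
(row=2, col=3): c = 0.1400 + 0.3800i → escape time 7

Answer: 1222
2344
3777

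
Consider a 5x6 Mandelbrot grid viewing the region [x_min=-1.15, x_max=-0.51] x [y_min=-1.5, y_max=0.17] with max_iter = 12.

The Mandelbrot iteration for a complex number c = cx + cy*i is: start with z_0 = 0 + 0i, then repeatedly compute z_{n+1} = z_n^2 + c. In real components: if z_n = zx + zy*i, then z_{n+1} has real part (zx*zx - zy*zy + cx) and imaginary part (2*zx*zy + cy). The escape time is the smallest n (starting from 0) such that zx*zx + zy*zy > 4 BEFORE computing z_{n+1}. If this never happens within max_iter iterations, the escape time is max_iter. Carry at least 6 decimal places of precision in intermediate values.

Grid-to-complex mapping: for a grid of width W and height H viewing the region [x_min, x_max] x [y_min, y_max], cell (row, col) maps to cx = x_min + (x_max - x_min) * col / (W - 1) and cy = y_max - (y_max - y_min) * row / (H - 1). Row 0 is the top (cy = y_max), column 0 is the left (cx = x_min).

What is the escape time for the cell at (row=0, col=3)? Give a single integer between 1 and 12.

z_0 = 0 + 0i, c = -0.6700 + 0.1700i
Iter 1: z = -0.6700 + 0.1700i, |z|^2 = 0.4778
Iter 2: z = -0.2500 + -0.0578i, |z|^2 = 0.0658
Iter 3: z = -0.6108 + 0.1989i, |z|^2 = 0.4127
Iter 4: z = -0.3364 + -0.0730i, |z|^2 = 0.1185
Iter 5: z = -0.5621 + 0.2191i, |z|^2 = 0.3640
Iter 6: z = -0.4020 + -0.0763i, |z|^2 = 0.1674
Iter 7: z = -0.5142 + 0.2314i, |z|^2 = 0.3180
Iter 8: z = -0.4591 + -0.0680i, |z|^2 = 0.2154
Iter 9: z = -0.4638 + 0.2324i, |z|^2 = 0.2691
Iter 10: z = -0.5089 + -0.0456i, |z|^2 = 0.2610
Iter 11: z = -0.4131 + 0.2164i, |z|^2 = 0.2175

Answer: 12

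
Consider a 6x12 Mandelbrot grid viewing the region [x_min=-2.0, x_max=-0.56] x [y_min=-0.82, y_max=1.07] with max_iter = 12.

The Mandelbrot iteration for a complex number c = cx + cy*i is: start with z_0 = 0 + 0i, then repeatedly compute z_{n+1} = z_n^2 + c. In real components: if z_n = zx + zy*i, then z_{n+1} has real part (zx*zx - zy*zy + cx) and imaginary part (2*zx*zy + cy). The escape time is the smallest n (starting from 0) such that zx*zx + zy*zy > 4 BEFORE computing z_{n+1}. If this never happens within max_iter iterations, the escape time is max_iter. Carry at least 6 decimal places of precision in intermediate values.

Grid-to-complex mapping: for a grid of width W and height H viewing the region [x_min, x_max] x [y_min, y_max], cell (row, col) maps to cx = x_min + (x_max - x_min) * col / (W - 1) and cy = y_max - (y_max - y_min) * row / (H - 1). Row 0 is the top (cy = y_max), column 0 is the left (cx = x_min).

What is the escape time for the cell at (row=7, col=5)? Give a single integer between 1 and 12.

z_0 = 0 + 0i, c = -0.5600 + -0.1327i
Iter 1: z = -0.5600 + -0.1327i, |z|^2 = 0.3312
Iter 2: z = -0.2640 + 0.0159i, |z|^2 = 0.0700
Iter 3: z = -0.4905 + -0.1411i, |z|^2 = 0.2606
Iter 4: z = -0.3393 + 0.0057i, |z|^2 = 0.1151
Iter 5: z = -0.4449 + -0.1366i, |z|^2 = 0.2166
Iter 6: z = -0.3807 + -0.0112i, |z|^2 = 0.1451
Iter 7: z = -0.4152 + -0.1242i, |z|^2 = 0.1878
Iter 8: z = -0.4031 + -0.0296i, |z|^2 = 0.1633
Iter 9: z = -0.3984 + -0.1089i, |z|^2 = 0.1706
Iter 10: z = -0.4131 + -0.0460i, |z|^2 = 0.1728
Iter 11: z = -0.3914 + -0.0948i, |z|^2 = 0.1622

Answer: 12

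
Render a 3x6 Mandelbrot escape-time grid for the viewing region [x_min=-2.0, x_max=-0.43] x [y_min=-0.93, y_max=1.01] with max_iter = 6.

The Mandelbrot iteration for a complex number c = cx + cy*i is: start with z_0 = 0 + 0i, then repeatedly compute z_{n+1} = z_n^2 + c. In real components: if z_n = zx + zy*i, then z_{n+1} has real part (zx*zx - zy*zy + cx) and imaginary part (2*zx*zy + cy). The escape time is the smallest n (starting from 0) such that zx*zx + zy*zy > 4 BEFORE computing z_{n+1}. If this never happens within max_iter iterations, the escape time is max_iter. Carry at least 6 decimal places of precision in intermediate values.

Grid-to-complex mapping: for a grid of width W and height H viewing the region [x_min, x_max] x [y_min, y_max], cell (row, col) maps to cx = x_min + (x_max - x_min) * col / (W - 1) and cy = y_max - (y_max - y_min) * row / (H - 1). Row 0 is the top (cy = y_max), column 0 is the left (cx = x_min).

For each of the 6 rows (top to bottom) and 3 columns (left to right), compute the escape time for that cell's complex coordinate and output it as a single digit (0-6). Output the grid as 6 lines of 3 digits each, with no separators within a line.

Answer: 134
136
166
166
146
135

Derivation:
(row=0, col=0): c = -2.0000 + 1.0100i → escape time 1
(row=0, col=1): c = -1.2150 + 1.0100i → escape time 3
(row=0, col=2): c = -0.4300 + 1.0100i → escape time 4
(row=1, col=0): c = -2.0000 + 0.6220i → escape time 1
(row=1, col=1): c = -1.2150 + 0.6220i → escape time 3
(row=1, col=2): c = -0.4300 + 0.6220i → escape time 6
(row=2, col=0): c = -2.0000 + 0.2340i → escape time 1
(row=2, col=1): c = -1.2150 + 0.2340i → escape time 6
(row=2, col=2): c = -0.4300 + 0.2340i → escape time 6
(row=3, col=0): c = -2.0000 + -0.1540i → escape time 1
(row=3, col=1): c = -1.2150 + -0.1540i → escape time 6
(row=3, col=2): c = -0.4300 + -0.1540i → escape time 6
(row=4, col=0): c = -2.0000 + -0.5420i → escape time 1
(row=4, col=1): c = -1.2150 + -0.5420i → escape time 4
(row=4, col=2): c = -0.4300 + -0.5420i → escape time 6
(row=5, col=0): c = -2.0000 + -0.9300i → escape time 1
(row=5, col=1): c = -1.2150 + -0.9300i → escape time 3
(row=5, col=2): c = -0.4300 + -0.9300i → escape time 5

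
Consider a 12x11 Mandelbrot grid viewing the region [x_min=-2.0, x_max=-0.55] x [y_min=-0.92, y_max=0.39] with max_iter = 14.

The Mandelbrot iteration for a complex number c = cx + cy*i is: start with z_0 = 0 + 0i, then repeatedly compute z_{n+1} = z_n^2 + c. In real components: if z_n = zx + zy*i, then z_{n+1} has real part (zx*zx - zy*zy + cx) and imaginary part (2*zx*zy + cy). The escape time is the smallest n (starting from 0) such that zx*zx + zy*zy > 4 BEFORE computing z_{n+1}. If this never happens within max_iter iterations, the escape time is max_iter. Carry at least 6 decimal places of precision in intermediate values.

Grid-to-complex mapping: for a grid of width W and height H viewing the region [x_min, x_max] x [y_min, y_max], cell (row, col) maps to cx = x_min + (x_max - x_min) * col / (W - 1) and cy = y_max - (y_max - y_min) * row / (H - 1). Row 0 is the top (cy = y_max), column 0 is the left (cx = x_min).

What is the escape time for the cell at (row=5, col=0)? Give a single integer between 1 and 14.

Answer: 1

Derivation:
z_0 = 0 + 0i, c = -2.0000 + -0.2650i
Iter 1: z = -2.0000 + -0.2650i, |z|^2 = 4.0702
Escaped at iteration 1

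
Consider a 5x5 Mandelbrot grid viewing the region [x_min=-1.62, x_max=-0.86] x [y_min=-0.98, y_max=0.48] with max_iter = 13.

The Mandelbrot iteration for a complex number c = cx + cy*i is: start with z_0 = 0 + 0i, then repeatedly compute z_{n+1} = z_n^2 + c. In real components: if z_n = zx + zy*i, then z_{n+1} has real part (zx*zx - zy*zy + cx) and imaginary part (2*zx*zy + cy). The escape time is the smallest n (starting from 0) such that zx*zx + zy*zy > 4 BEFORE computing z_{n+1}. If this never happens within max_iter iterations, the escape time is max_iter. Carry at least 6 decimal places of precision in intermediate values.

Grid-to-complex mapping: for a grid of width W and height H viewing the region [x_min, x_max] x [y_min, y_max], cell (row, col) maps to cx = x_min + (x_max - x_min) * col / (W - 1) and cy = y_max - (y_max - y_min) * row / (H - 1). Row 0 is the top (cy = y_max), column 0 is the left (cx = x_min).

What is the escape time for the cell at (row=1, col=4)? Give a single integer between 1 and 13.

Answer: 13

Derivation:
z_0 = 0 + 0i, c = -0.8600 + 0.1150i
Iter 1: z = -0.8600 + 0.1150i, |z|^2 = 0.7528
Iter 2: z = -0.1336 + -0.0828i, |z|^2 = 0.0247
Iter 3: z = -0.8490 + 0.1371i, |z|^2 = 0.7396
Iter 4: z = -0.1580 + -0.1178i, |z|^2 = 0.0389
Iter 5: z = -0.8489 + 0.1522i, |z|^2 = 0.7438
Iter 6: z = -0.1625 + -0.1435i, |z|^2 = 0.0470
Iter 7: z = -0.8542 + 0.1616i, |z|^2 = 0.7557
Iter 8: z = -0.1565 + -0.1611i, |z|^2 = 0.0505
Iter 9: z = -0.8615 + 0.1654i, |z|^2 = 0.7695
Iter 10: z = -0.1452 + -0.1700i, |z|^2 = 0.0500
Iter 11: z = -0.8678 + 0.1644i, |z|^2 = 0.7801
Iter 12: z = -0.1339 + -0.1703i, |z|^2 = 0.0469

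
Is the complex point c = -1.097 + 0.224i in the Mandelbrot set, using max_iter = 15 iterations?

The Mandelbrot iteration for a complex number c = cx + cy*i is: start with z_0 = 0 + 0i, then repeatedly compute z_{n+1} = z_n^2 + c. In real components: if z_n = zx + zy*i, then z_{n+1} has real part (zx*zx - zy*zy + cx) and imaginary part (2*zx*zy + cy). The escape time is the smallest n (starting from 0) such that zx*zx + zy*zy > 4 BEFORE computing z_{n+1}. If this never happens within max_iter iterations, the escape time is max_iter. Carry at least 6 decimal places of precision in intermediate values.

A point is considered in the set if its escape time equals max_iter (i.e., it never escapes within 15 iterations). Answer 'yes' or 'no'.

Answer: yes

Derivation:
z_0 = 0 + 0i, c = -1.0970 + 0.2240i
Iter 1: z = -1.0970 + 0.2240i, |z|^2 = 1.2536
Iter 2: z = 0.0562 + -0.2675i, |z|^2 = 0.0747
Iter 3: z = -1.1654 + 0.1939i, |z|^2 = 1.3957
Iter 4: z = 0.2235 + -0.2280i, |z|^2 = 0.1019
Iter 5: z = -1.0990 + 0.1221i, |z|^2 = 1.2228
Iter 6: z = 0.0960 + -0.0444i, |z|^2 = 0.0112
Iter 7: z = -1.0898 + 0.2155i, |z|^2 = 1.2340
Iter 8: z = 0.0441 + -0.2456i, |z|^2 = 0.0623
Iter 9: z = -1.1554 + 0.2023i, |z|^2 = 1.3759
Iter 10: z = 0.1970 + -0.2435i, |z|^2 = 0.0981
Iter 11: z = -1.1175 + 0.1281i, |z|^2 = 1.2652
Iter 12: z = 0.1354 + -0.0622i, |z|^2 = 0.0222
Iter 13: z = -1.0825 + 0.2072i, |z|^2 = 1.2148
Iter 14: z = 0.0320 + -0.2245i, |z|^2 = 0.0514
Did not escape in 15 iterations → in set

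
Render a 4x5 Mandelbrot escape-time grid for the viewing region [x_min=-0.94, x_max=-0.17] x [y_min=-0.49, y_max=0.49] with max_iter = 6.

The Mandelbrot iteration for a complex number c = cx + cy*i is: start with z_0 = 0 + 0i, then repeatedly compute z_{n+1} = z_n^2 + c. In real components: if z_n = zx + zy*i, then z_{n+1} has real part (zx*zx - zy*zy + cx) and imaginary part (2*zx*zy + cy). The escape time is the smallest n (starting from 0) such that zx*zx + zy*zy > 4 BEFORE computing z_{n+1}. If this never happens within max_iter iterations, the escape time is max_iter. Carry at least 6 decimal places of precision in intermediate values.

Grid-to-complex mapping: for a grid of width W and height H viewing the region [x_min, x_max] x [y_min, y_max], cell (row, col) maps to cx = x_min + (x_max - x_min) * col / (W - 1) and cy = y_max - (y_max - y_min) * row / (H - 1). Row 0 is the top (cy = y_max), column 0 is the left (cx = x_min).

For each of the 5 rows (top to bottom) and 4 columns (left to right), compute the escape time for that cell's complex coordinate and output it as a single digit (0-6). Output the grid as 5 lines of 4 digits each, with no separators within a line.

Answer: 5666
6666
6666
6666
5666

Derivation:
(row=0, col=0): c = -0.9400 + 0.4900i → escape time 5
(row=0, col=1): c = -0.6833 + 0.4900i → escape time 6
(row=0, col=2): c = -0.4267 + 0.4900i → escape time 6
(row=0, col=3): c = -0.1700 + 0.4900i → escape time 6
(row=1, col=0): c = -0.9400 + 0.2450i → escape time 6
(row=1, col=1): c = -0.6833 + 0.2450i → escape time 6
(row=1, col=2): c = -0.4267 + 0.2450i → escape time 6
(row=1, col=3): c = -0.1700 + 0.2450i → escape time 6
(row=2, col=0): c = -0.9400 + 0.0000i → escape time 6
(row=2, col=1): c = -0.6833 + 0.0000i → escape time 6
(row=2, col=2): c = -0.4267 + 0.0000i → escape time 6
(row=2, col=3): c = -0.1700 + 0.0000i → escape time 6
(row=3, col=0): c = -0.9400 + -0.2450i → escape time 6
(row=3, col=1): c = -0.6833 + -0.2450i → escape time 6
(row=3, col=2): c = -0.4267 + -0.2450i → escape time 6
(row=3, col=3): c = -0.1700 + -0.2450i → escape time 6
(row=4, col=0): c = -0.9400 + -0.4900i → escape time 5
(row=4, col=1): c = -0.6833 + -0.4900i → escape time 6
(row=4, col=2): c = -0.4267 + -0.4900i → escape time 6
(row=4, col=3): c = -0.1700 + -0.4900i → escape time 6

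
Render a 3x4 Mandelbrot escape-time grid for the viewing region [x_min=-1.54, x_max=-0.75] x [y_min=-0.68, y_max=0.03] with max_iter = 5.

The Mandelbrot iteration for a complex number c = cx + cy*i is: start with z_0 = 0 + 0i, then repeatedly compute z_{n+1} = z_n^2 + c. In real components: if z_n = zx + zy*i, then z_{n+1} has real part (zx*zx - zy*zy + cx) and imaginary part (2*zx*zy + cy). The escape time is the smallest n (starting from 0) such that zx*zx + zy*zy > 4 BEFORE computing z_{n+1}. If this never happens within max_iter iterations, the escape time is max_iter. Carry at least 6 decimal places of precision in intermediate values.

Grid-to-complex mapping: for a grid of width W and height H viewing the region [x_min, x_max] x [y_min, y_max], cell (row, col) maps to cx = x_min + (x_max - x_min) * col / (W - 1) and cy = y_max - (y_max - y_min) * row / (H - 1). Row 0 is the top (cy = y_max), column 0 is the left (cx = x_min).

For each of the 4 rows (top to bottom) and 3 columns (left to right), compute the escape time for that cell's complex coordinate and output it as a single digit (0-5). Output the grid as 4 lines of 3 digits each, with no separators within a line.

Answer: 555
555
355
335

Derivation:
(row=0, col=0): c = -1.5400 + 0.0300i → escape time 5
(row=0, col=1): c = -1.1450 + 0.0300i → escape time 5
(row=0, col=2): c = -0.7500 + 0.0300i → escape time 5
(row=1, col=0): c = -1.5400 + -0.2067i → escape time 5
(row=1, col=1): c = -1.1450 + -0.2067i → escape time 5
(row=1, col=2): c = -0.7500 + -0.2067i → escape time 5
(row=2, col=0): c = -1.5400 + -0.4433i → escape time 3
(row=2, col=1): c = -1.1450 + -0.4433i → escape time 5
(row=2, col=2): c = -0.7500 + -0.4433i → escape time 5
(row=3, col=0): c = -1.5400 + -0.6800i → escape time 3
(row=3, col=1): c = -1.1450 + -0.6800i → escape time 3
(row=3, col=2): c = -0.7500 + -0.6800i → escape time 5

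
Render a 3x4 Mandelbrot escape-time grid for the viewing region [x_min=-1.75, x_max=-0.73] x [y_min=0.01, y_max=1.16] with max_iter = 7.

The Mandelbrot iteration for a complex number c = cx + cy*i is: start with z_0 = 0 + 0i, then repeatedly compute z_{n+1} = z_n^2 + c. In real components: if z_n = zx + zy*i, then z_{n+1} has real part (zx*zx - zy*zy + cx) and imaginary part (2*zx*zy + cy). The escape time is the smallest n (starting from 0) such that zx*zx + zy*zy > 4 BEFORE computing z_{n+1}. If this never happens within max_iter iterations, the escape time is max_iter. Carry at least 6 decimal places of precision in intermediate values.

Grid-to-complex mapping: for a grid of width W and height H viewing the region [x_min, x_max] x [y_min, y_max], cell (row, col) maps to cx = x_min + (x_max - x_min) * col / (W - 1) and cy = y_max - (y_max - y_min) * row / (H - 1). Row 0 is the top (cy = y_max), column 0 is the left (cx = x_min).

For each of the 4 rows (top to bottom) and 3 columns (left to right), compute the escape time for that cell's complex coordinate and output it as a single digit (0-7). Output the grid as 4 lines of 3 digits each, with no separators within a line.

Answer: 123
234
377
777

Derivation:
(row=0, col=0): c = -1.7500 + 1.1600i → escape time 1
(row=0, col=1): c = -1.2400 + 1.1600i → escape time 2
(row=0, col=2): c = -0.7300 + 1.1600i → escape time 3
(row=1, col=0): c = -1.7500 + 0.7767i → escape time 2
(row=1, col=1): c = -1.2400 + 0.7767i → escape time 3
(row=1, col=2): c = -0.7300 + 0.7767i → escape time 4
(row=2, col=0): c = -1.7500 + 0.3933i → escape time 3
(row=2, col=1): c = -1.2400 + 0.3933i → escape time 7
(row=2, col=2): c = -0.7300 + 0.3933i → escape time 7
(row=3, col=0): c = -1.7500 + 0.0100i → escape time 7
(row=3, col=1): c = -1.2400 + 0.0100i → escape time 7
(row=3, col=2): c = -0.7300 + 0.0100i → escape time 7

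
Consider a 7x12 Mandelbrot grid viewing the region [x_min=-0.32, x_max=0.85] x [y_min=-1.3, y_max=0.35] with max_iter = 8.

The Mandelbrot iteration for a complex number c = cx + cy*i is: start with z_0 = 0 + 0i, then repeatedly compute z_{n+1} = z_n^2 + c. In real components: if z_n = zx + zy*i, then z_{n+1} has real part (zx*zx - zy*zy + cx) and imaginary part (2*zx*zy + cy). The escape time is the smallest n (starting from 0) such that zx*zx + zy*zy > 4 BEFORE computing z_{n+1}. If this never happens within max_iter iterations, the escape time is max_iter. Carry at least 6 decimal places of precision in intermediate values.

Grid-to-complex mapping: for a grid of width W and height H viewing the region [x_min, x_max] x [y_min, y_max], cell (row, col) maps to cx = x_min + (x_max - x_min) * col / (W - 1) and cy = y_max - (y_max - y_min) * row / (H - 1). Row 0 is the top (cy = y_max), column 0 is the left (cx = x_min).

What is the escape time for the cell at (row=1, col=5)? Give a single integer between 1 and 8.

Answer: 4

Derivation:
z_0 = 0 + 0i, c = 0.6550 + 0.2000i
Iter 1: z = 0.6550 + 0.2000i, |z|^2 = 0.4690
Iter 2: z = 1.0440 + 0.4620i, |z|^2 = 1.3034
Iter 3: z = 1.5315 + 1.1647i, |z|^2 = 3.7021
Iter 4: z = 1.6442 + 3.7675i, |z|^2 = 16.8974
Escaped at iteration 4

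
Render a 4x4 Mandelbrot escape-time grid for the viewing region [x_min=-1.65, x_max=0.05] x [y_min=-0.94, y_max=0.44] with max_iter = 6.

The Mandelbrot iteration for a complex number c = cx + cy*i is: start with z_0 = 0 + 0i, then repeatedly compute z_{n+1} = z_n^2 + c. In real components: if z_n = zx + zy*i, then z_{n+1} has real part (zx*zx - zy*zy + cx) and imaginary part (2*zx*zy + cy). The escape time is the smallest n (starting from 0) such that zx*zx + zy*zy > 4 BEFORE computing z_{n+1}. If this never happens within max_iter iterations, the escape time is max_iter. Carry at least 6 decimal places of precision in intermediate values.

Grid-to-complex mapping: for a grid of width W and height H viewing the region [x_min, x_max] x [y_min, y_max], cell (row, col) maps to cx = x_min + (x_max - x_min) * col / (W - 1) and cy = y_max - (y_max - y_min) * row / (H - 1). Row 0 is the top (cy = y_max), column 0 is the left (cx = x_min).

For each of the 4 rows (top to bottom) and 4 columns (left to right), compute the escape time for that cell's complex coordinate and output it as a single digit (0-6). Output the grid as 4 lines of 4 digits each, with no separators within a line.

Answer: 3666
6666
3566
2346

Derivation:
(row=0, col=0): c = -1.6500 + 0.4400i → escape time 3
(row=0, col=1): c = -1.0833 + 0.4400i → escape time 6
(row=0, col=2): c = -0.5167 + 0.4400i → escape time 6
(row=0, col=3): c = 0.0500 + 0.4400i → escape time 6
(row=1, col=0): c = -1.6500 + -0.0200i → escape time 6
(row=1, col=1): c = -1.0833 + -0.0200i → escape time 6
(row=1, col=2): c = -0.5167 + -0.0200i → escape time 6
(row=1, col=3): c = 0.0500 + -0.0200i → escape time 6
(row=2, col=0): c = -1.6500 + -0.4800i → escape time 3
(row=2, col=1): c = -1.0833 + -0.4800i → escape time 5
(row=2, col=2): c = -0.5167 + -0.4800i → escape time 6
(row=2, col=3): c = 0.0500 + -0.4800i → escape time 6
(row=3, col=0): c = -1.6500 + -0.9400i → escape time 2
(row=3, col=1): c = -1.0833 + -0.9400i → escape time 3
(row=3, col=2): c = -0.5167 + -0.9400i → escape time 4
(row=3, col=3): c = 0.0500 + -0.9400i → escape time 6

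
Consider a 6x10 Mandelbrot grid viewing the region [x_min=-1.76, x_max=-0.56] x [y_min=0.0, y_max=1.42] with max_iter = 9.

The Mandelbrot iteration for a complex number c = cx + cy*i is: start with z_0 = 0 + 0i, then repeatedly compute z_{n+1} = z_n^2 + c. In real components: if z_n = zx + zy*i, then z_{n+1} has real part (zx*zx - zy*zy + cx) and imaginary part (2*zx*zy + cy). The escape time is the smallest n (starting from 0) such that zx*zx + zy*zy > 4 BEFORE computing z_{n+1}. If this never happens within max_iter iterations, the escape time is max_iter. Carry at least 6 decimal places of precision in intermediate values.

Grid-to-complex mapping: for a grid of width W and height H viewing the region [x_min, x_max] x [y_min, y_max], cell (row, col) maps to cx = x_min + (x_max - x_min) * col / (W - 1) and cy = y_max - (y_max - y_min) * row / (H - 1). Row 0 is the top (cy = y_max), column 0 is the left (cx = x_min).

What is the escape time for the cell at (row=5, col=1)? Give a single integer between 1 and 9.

z_0 = 0 + 0i, c = -1.5200 + 0.6311i
Iter 1: z = -1.5200 + 0.6311i, |z|^2 = 2.7087
Iter 2: z = 0.3921 + -1.2875i, |z|^2 = 1.8113
Iter 3: z = -3.0238 + -0.3785i, |z|^2 = 9.2868
Escaped at iteration 3

Answer: 3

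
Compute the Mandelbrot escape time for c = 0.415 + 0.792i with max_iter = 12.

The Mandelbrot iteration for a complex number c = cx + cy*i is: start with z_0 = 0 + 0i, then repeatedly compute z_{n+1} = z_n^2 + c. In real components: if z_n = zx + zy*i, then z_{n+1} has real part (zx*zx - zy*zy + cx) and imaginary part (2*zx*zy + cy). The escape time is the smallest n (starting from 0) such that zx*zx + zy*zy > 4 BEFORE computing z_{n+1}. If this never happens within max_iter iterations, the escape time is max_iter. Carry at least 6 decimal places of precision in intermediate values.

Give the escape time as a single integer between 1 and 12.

z_0 = 0 + 0i, c = 0.4150 + 0.7920i
Iter 1: z = 0.4150 + 0.7920i, |z|^2 = 0.7995
Iter 2: z = -0.0400 + 1.4494i, |z|^2 = 2.1022
Iter 3: z = -1.6840 + 0.6759i, |z|^2 = 3.2929
Iter 4: z = 2.7941 + -1.4846i, |z|^2 = 10.0111
Escaped at iteration 4

Answer: 4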